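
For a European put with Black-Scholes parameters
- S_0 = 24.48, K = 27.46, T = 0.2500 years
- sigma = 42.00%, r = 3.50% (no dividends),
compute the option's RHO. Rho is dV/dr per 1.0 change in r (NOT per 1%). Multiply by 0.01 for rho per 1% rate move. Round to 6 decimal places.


d1 = -0.4003521081; d2 = -0.6103521081
phi(d1) = 0.3682182528; exp(-qT) = 1.0000000000; exp(-rT) = 0.9912881698
N(-d2) = 0.7291857071
Rho = -K*T*exp(-rT)*N(-d2) = -27.4600 * 0.2500 * 0.9912881698 * 0.7291857071 = -4.962250

Answer: Rho = -4.962250


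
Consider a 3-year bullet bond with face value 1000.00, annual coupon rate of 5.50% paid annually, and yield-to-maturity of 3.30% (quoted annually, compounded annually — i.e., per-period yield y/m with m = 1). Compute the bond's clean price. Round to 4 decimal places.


Coupon per period c = face * coupon_rate / m = 55.000000
Periods per year m = 1; per-period yield y/m = 0.033000
Number of cashflows N = 3
Cashflows (t years, CF_t, discount factor 1/(1+y/m)^(m*t), PV):
  t = 1.0000: CF_t = 55.000000, DF = 0.968054, PV = 53.242982
  t = 2.0000: CF_t = 55.000000, DF = 0.937129, PV = 51.542093
  t = 3.0000: CF_t = 1055.000000, DF = 0.907192, PV = 957.087171
Price P = sum_t PV_t = 1061.872246

Answer: Price = 1061.8722


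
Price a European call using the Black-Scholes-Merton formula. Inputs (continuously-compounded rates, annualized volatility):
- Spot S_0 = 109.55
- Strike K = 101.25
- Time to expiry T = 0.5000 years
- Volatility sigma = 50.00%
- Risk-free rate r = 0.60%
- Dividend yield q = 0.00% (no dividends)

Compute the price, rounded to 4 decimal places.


Answer: Price = 19.4587

Derivation:
d1 = (ln(S/K) + (r - q + 0.5*sigma^2) * T) / (sigma * sqrt(T)) = 0.40810911
d2 = d1 - sigma * sqrt(T) = 0.05455572
exp(-rT) = 0.99700450; exp(-qT) = 1.00000000
C = S_0 * exp(-qT) * N(d1) - K * exp(-rT) * N(d2)
N(d1) = 0.65840321; N(d2) = 0.52175379
C = 109.5500 * 1.00000000 * 0.65840321 - 101.2500 * 0.99700450 * 0.52175379 = 19.4587


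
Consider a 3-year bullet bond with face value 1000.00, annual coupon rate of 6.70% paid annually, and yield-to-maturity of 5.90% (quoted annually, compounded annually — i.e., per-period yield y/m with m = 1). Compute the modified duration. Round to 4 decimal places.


Coupon per period c = face * coupon_rate / m = 67.000000
Periods per year m = 1; per-period yield y/m = 0.059000
Number of cashflows N = 3
Cashflows (t years, CF_t, discount factor 1/(1+y/m)^(m*t), PV):
  t = 1.0000: CF_t = 67.000000, DF = 0.944287, PV = 63.267233
  t = 2.0000: CF_t = 67.000000, DF = 0.891678, PV = 59.742430
  t = 3.0000: CF_t = 1067.000000, DF = 0.842000, PV = 898.414058
Price P = sum_t PV_t = 1021.423721
First compute Macaulay numerator sum_t t * PV_t:
  t * PV_t at t = 1.0000: 63.267233
  t * PV_t at t = 2.0000: 119.484860
  t * PV_t at t = 3.0000: 2695.242175
Macaulay duration D = 2877.994268 / 1021.423721 = 2.817630
Modified duration = D / (1 + y/m) = 2.817630 / (1 + 0.059000) = 2.660652

Answer: Modified duration = 2.6607


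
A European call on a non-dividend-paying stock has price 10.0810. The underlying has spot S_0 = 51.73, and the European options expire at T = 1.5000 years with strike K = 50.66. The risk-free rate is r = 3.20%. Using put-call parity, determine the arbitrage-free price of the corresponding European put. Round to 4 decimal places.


Put-call parity: C - P = S_0 * exp(-qT) - K * exp(-rT).
S_0 * exp(-qT) = 51.7300 * 1.00000000 = 51.73000000
K * exp(-rT) = 50.6600 * 0.95313379 = 48.28575765
P = C - S*exp(-qT) + K*exp(-rT)
P = 10.0810 - 51.73000000 + 48.28575765 = 6.6368

Answer: Put price = 6.6368


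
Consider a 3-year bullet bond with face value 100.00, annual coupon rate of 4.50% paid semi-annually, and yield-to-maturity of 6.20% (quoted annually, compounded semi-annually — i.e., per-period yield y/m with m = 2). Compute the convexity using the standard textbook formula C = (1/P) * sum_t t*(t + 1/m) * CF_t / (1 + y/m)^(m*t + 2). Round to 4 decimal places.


Answer: Convexity = 9.1581

Derivation:
Coupon per period c = face * coupon_rate / m = 2.250000
Periods per year m = 2; per-period yield y/m = 0.031000
Number of cashflows N = 6
Cashflows (t years, CF_t, discount factor 1/(1+y/m)^(m*t), PV):
  t = 0.5000: CF_t = 2.250000, DF = 0.969932, PV = 2.182347
  t = 1.0000: CF_t = 2.250000, DF = 0.940768, PV = 2.116729
  t = 1.5000: CF_t = 2.250000, DF = 0.912481, PV = 2.053083
  t = 2.0000: CF_t = 2.250000, DF = 0.885045, PV = 1.991351
  t = 2.5000: CF_t = 2.250000, DF = 0.858434, PV = 1.931475
  t = 3.0000: CF_t = 102.250000, DF = 0.832622, PV = 85.135624
Price P = sum_t PV_t = 95.410610
Convexity numerator sum_t t*(t + 1/m) * CF_t / (1+y/m)^(m*t + 2):
  t = 0.5000: term = 1.026542
  t = 1.0000: term = 2.987027
  t = 1.5000: term = 5.794426
  t = 2.0000: term = 9.367000
  t = 2.5000: term = 13.628031
  t = 3.0000: term = 840.975403
Convexity = (1/P) * sum = 873.778429 / 95.410610 = 9.158085


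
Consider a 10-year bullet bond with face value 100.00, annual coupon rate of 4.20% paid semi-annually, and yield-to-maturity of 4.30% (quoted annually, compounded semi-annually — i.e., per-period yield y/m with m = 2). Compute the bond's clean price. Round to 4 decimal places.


Answer: Price = 99.1941

Derivation:
Coupon per period c = face * coupon_rate / m = 2.100000
Periods per year m = 2; per-period yield y/m = 0.021500
Number of cashflows N = 20
Cashflows (t years, CF_t, discount factor 1/(1+y/m)^(m*t), PV):
  t = 0.5000: CF_t = 2.100000, DF = 0.978953, PV = 2.055800
  t = 1.0000: CF_t = 2.100000, DF = 0.958348, PV = 2.012531
  t = 1.5000: CF_t = 2.100000, DF = 0.938177, PV = 1.970172
  t = 2.0000: CF_t = 2.100000, DF = 0.918431, PV = 1.928705
  t = 2.5000: CF_t = 2.100000, DF = 0.899100, PV = 1.888111
  t = 3.0000: CF_t = 2.100000, DF = 0.880177, PV = 1.848371
  t = 3.5000: CF_t = 2.100000, DF = 0.861651, PV = 1.809467
  t = 4.0000: CF_t = 2.100000, DF = 0.843515, PV = 1.771382
  t = 4.5000: CF_t = 2.100000, DF = 0.825762, PV = 1.734099
  t = 5.0000: CF_t = 2.100000, DF = 0.808381, PV = 1.697601
  t = 5.5000: CF_t = 2.100000, DF = 0.791367, PV = 1.661871
  t = 6.0000: CF_t = 2.100000, DF = 0.774711, PV = 1.626892
  t = 6.5000: CF_t = 2.100000, DF = 0.758405, PV = 1.592650
  t = 7.0000: CF_t = 2.100000, DF = 0.742442, PV = 1.559129
  t = 7.5000: CF_t = 2.100000, DF = 0.726816, PV = 1.526313
  t = 8.0000: CF_t = 2.100000, DF = 0.711518, PV = 1.494188
  t = 8.5000: CF_t = 2.100000, DF = 0.696543, PV = 1.462739
  t = 9.0000: CF_t = 2.100000, DF = 0.681882, PV = 1.431953
  t = 9.5000: CF_t = 2.100000, DF = 0.667530, PV = 1.401814
  t = 10.0000: CF_t = 102.100000, DF = 0.653480, PV = 66.720351
Price P = sum_t PV_t = 99.194141


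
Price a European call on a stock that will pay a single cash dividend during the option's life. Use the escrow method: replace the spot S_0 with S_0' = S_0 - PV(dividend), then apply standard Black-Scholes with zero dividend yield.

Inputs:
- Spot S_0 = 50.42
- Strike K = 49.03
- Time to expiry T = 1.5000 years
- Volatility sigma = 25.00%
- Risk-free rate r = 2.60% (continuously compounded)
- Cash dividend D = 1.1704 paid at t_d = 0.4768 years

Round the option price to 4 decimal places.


PV(D) = D * exp(-r * t_d) = 1.1704 * 0.98767972 = 1.15598035
S_0' = S_0 - PV(D) = 50.4200 - 1.15598035 = 49.26401965
d1 = (ln(S_0'/K) + (r + sigma^2/2)*T) / (sigma*sqrt(T)) = 0.29601801
d2 = d1 - sigma*sqrt(T) = -0.01016821
exp(-rT) = 0.96175071
N(d1) = 0.61639184; N(d2) = 0.49594354
C = S_0' * N(d1) - K * exp(-rT) * N(d2) = 49.26401965 * 0.61639184 - 49.0300 * 0.96175071 * 0.49594354 = 6.9799

Answer: Price = 6.9799


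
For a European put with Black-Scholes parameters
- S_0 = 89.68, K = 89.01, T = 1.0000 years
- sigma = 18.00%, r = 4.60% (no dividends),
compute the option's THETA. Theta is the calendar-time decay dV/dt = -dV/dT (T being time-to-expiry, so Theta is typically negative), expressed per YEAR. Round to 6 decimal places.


d1 = 0.3872169766; d2 = 0.2072169766
phi(d1) = 0.3701277633; exp(-qT) = 1.0000000000; exp(-rT) = 0.9550419622
Theta = -S*exp(-qT)*phi(d1)*sigma/(2*sqrt(T)) + r*K*exp(-rT)*N(-d2) - q*S*exp(-qT)*N(-d1)
N(-d1) = 0.3492977915; N(-d2) = 0.4179202048; sqrt(T) = 1.0000000000
Term 1 = -89.6800 * 1.0000000000 * 0.3701277633 * 0.1800 / (2 * 1.0000000000) = -2.9873752031
Term 2 = 0.0460 * 89.0100 * 0.9550419622 * 0.4179202048 = 1.6342272754
Term 3 = 0 (no dividend yield, q = 0)
Theta = -2.9873752031 + (1.6342272754) + (0.0000000000) = -1.353148

Answer: Theta = -1.353148


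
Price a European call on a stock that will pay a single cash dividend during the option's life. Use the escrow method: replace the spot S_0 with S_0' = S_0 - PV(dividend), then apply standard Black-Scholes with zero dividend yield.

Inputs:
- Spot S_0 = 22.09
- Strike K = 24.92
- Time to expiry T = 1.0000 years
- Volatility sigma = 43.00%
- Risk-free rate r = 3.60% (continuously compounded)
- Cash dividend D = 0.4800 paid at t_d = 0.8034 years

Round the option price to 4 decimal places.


Answer: Price = 2.7944

Derivation:
PV(D) = D * exp(-r * t_d) = 0.4800 * 0.97149185 = 0.46631609
S_0' = S_0 - PV(D) = 22.0900 - 0.46631609 = 21.62368391
d1 = (ln(S_0'/K) + (r + sigma^2/2)*T) / (sigma*sqrt(T)) = -0.03123605
d2 = d1 - sigma*sqrt(T) = -0.46123605
exp(-rT) = 0.96464029
N(d1) = 0.48754064; N(d2) = 0.32231463
C = S_0' * N(d1) - K * exp(-rT) * N(d2) = 21.62368391 * 0.48754064 - 24.9200 * 0.96464029 * 0.32231463 = 2.7944


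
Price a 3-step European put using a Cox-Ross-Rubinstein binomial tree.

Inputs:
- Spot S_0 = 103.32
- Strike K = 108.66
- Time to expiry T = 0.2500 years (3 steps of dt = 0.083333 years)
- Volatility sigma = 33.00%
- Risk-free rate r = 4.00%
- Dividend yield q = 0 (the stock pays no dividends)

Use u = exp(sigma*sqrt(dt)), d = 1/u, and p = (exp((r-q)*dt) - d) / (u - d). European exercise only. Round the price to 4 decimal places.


dt = T/N = 0.083333
u = exp(sigma*sqrt(dt)) = 1.099948; d = 1/u = 0.909134
p = (exp((r-q)*dt) - d) / (u - d) = 0.493700
Discount per step: exp(-r*dt) = 0.996672
Stock lattice S(k, i) with i counting down-moves:
  k=0: S(0,0) = 103.3200
  k=1: S(1,0) = 113.6466; S(1,1) = 93.9317
  k=2: S(2,0) = 125.0054; S(2,1) = 103.3200; S(2,2) = 85.3965
  k=3: S(3,0) = 137.4994; S(3,1) = 113.6466; S(3,2) = 93.9317; S(3,3) = 77.6369
Terminal payoffs V(N, i) = max(K - S_T, 0):
  V(3,0) = 0.000000; V(3,1) = 0.000000; V(3,2) = 14.728276; V(3,3) = 31.023119
Backward induction: V(k, i) = exp(-r*dt) * [p * V(k+1, i) + (1-p) * V(k+1, i+1)].
  V(2,0) = exp(-r*dt) * [p*0.000000 + (1-p)*0.000000] = 0.000000
  V(2,1) = exp(-r*dt) * [p*0.000000 + (1-p)*14.728276] = 7.432104
  V(2,2) = exp(-r*dt) * [p*14.728276 + (1-p)*31.023119] = 22.901881
  V(1,0) = exp(-r*dt) * [p*0.000000 + (1-p)*7.432104] = 3.750349
  V(1,1) = exp(-r*dt) * [p*7.432104 + (1-p)*22.901881] = 15.213648
  V(0,0) = exp(-r*dt) * [p*3.750349 + (1-p)*15.213648] = 9.522417

Answer: Price = V(0,0) = 9.5224


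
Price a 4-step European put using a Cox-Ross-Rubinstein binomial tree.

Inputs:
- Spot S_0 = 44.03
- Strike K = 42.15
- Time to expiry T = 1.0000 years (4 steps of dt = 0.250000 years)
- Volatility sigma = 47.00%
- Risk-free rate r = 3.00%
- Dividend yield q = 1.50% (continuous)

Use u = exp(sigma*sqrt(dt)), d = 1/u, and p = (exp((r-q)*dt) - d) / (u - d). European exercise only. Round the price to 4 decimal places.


Answer: Price = V(0,0) = 6.4846

Derivation:
dt = T/N = 0.250000
u = exp(sigma*sqrt(dt)) = 1.264909; d = 1/u = 0.790571
p = (exp((r-q)*dt) - d) / (u - d) = 0.449439
Discount per step: exp(-r*dt) = 0.992528
Stock lattice S(k, i) with i counting down-moves:
  k=0: S(0,0) = 44.0300
  k=1: S(1,0) = 55.6939; S(1,1) = 34.8088
  k=2: S(2,0) = 70.4477; S(2,1) = 44.0300; S(2,2) = 27.5188
  k=3: S(3,0) = 89.1100; S(3,1) = 55.6939; S(3,2) = 34.8088; S(3,3) = 21.7556
  k=4: S(4,0) = 112.7160; S(4,1) = 70.4477; S(4,2) = 44.0300; S(4,3) = 27.5188; S(4,4) = 17.1993
Terminal payoffs V(N, i) = max(K - S_T, 0):
  V(4,0) = 0.000000; V(4,1) = 0.000000; V(4,2) = 0.000000; V(4,3) = 14.631150; V(4,4) = 24.950656
Backward induction: V(k, i) = exp(-r*dt) * [p * V(k+1, i) + (1-p) * V(k+1, i+1)].
  V(3,0) = exp(-r*dt) * [p*0.000000 + (1-p)*0.000000] = 0.000000
  V(3,1) = exp(-r*dt) * [p*0.000000 + (1-p)*0.000000] = 0.000000
  V(3,2) = exp(-r*dt) * [p*0.000000 + (1-p)*14.631150] = 7.995145
  V(3,3) = exp(-r*dt) * [p*14.631150 + (1-p)*24.950656] = 20.160888
  V(2,0) = exp(-r*dt) * [p*0.000000 + (1-p)*0.000000] = 0.000000
  V(2,1) = exp(-r*dt) * [p*0.000000 + (1-p)*7.995145] = 4.368921
  V(2,2) = exp(-r*dt) * [p*7.995145 + (1-p)*20.160888] = 14.583336
  V(1,0) = exp(-r*dt) * [p*0.000000 + (1-p)*4.368921] = 2.387383
  V(1,1) = exp(-r*dt) * [p*4.368921 + (1-p)*14.583336] = 9.917911
  V(0,0) = exp(-r*dt) * [p*2.387383 + (1-p)*9.917911] = 6.484577


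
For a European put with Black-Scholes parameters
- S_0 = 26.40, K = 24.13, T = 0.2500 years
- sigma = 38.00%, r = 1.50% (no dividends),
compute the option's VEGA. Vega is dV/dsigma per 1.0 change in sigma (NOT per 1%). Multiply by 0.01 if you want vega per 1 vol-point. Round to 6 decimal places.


d1 = 0.5879375290; d2 = 0.3979375290
phi(d1) = 0.3356206408; exp(-qT) = 1.0000000000; exp(-rT) = 0.9962570225
Vega = S * exp(-qT) * phi(d1) * sqrt(T) = 26.4000 * 1.0000000000 * 0.3356206408 * 0.5000000000 = 4.430192

Answer: Vega = 4.430192


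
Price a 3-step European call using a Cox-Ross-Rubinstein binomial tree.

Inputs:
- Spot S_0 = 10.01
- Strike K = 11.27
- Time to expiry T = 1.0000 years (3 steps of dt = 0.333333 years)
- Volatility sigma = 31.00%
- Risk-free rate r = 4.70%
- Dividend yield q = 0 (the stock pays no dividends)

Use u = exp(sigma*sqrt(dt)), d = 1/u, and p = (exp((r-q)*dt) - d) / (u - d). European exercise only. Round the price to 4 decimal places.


dt = T/N = 0.333333
u = exp(sigma*sqrt(dt)) = 1.195995; d = 1/u = 0.836124
p = (exp((r-q)*dt) - d) / (u - d) = 0.499251
Discount per step: exp(-r*dt) = 0.984455
Stock lattice S(k, i) with i counting down-moves:
  k=0: S(0,0) = 10.0100
  k=1: S(1,0) = 11.9719; S(1,1) = 8.3696
  k=2: S(2,0) = 14.3183; S(2,1) = 10.0100; S(2,2) = 6.9980
  k=3: S(3,0) = 17.1247; S(3,1) = 11.9719; S(3,2) = 8.3696; S(3,3) = 5.8512
Terminal payoffs V(N, i) = max(S_T - K, 0):
  V(3,0) = 5.854674; V(3,1) = 0.701911; V(3,2) = 0.000000; V(3,3) = 0.000000
Backward induction: V(k, i) = exp(-r*dt) * [p * V(k+1, i) + (1-p) * V(k+1, i+1)].
  V(2,0) = exp(-r*dt) * [p*5.854674 + (1-p)*0.701911] = 3.223535
  V(2,1) = exp(-r*dt) * [p*0.701911 + (1-p)*0.000000] = 0.344983
  V(2,2) = exp(-r*dt) * [p*0.000000 + (1-p)*0.000000] = 0.000000
  V(1,0) = exp(-r*dt) * [p*3.223535 + (1-p)*0.344983] = 1.754402
  V(1,1) = exp(-r*dt) * [p*0.344983 + (1-p)*0.000000] = 0.169556
  V(0,0) = exp(-r*dt) * [p*1.754402 + (1-p)*0.169556] = 0.945857

Answer: Price = V(0,0) = 0.9459


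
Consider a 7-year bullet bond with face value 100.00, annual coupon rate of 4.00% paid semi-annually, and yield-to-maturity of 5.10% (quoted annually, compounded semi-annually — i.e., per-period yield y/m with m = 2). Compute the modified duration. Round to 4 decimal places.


Answer: Modified duration = 5.9874

Derivation:
Coupon per period c = face * coupon_rate / m = 2.000000
Periods per year m = 2; per-period yield y/m = 0.025500
Number of cashflows N = 14
Cashflows (t years, CF_t, discount factor 1/(1+y/m)^(m*t), PV):
  t = 0.5000: CF_t = 2.000000, DF = 0.975134, PV = 1.950268
  t = 1.0000: CF_t = 2.000000, DF = 0.950886, PV = 1.901773
  t = 1.5000: CF_t = 2.000000, DF = 0.927242, PV = 1.854484
  t = 2.0000: CF_t = 2.000000, DF = 0.904185, PV = 1.808370
  t = 2.5000: CF_t = 2.000000, DF = 0.881702, PV = 1.763403
  t = 3.0000: CF_t = 2.000000, DF = 0.859777, PV = 1.719555
  t = 3.5000: CF_t = 2.000000, DF = 0.838398, PV = 1.676796
  t = 4.0000: CF_t = 2.000000, DF = 0.817551, PV = 1.635101
  t = 4.5000: CF_t = 2.000000, DF = 0.797222, PV = 1.594443
  t = 5.0000: CF_t = 2.000000, DF = 0.777398, PV = 1.554796
  t = 5.5000: CF_t = 2.000000, DF = 0.758067, PV = 1.516134
  t = 6.0000: CF_t = 2.000000, DF = 0.739217, PV = 1.478434
  t = 6.5000: CF_t = 2.000000, DF = 0.720836, PV = 1.441672
  t = 7.0000: CF_t = 102.000000, DF = 0.702912, PV = 71.696981
Price P = sum_t PV_t = 93.592210
First compute Macaulay numerator sum_t t * PV_t:
  t * PV_t at t = 0.5000: 0.975134
  t * PV_t at t = 1.0000: 1.901773
  t * PV_t at t = 1.5000: 2.781725
  t * PV_t at t = 2.0000: 3.616740
  t * PV_t at t = 2.5000: 4.408508
  t * PV_t at t = 3.0000: 5.158664
  t * PV_t at t = 3.5000: 5.868788
  t * PV_t at t = 4.0000: 6.540405
  t * PV_t at t = 4.5000: 7.174994
  t * PV_t at t = 5.0000: 7.773979
  t * PV_t at t = 5.5000: 8.338739
  t * PV_t at t = 6.0000: 8.870606
  t * PV_t at t = 6.5000: 9.370866
  t * PV_t at t = 7.0000: 501.878864
Macaulay duration D = 574.659785 / 93.592210 = 6.140039
Modified duration = D / (1 + y/m) = 6.140039 / (1 + 0.025500) = 5.987361


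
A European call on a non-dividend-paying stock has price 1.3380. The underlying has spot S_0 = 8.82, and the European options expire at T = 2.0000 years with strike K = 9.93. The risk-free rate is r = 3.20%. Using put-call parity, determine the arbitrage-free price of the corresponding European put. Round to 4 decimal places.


Put-call parity: C - P = S_0 * exp(-qT) - K * exp(-rT).
S_0 * exp(-qT) = 8.8200 * 1.00000000 = 8.82000000
K * exp(-rT) = 9.9300 * 0.93800500 = 9.31438965
P = C - S*exp(-qT) + K*exp(-rT)
P = 1.3380 - 8.82000000 + 9.31438965 = 1.8324

Answer: Put price = 1.8324


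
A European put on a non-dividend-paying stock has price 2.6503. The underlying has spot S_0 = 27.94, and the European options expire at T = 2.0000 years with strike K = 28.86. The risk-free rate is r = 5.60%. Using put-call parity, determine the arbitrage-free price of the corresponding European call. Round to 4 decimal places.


Put-call parity: C - P = S_0 * exp(-qT) - K * exp(-rT).
S_0 * exp(-qT) = 27.9400 * 1.00000000 = 27.94000000
K * exp(-rT) = 28.8600 * 0.89404426 = 25.80211727
C = P + S*exp(-qT) - K*exp(-rT)
C = 2.6503 + 27.94000000 - 25.80211727 = 4.7882

Answer: Call price = 4.7882


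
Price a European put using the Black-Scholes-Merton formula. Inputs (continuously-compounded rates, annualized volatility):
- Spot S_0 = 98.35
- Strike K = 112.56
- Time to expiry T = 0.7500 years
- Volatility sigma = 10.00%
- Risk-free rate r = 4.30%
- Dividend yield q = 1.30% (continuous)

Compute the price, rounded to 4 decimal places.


d1 = (ln(S/K) + (r - q + 0.5*sigma^2) * T) / (sigma * sqrt(T)) = -1.25520415
d2 = d1 - sigma * sqrt(T) = -1.34180669
exp(-rT) = 0.96826449; exp(-qT) = 0.99029738
P = K * exp(-rT) * N(-d2) - S_0 * exp(-qT) * N(-d1)
N(-d1) = 0.89529767; N(-d2) = 0.91017066
P = 112.5600 * 0.96826449 * 0.91017066 - 98.3500 * 0.99029738 * 0.89529767 = 11.9994

Answer: Price = 11.9994


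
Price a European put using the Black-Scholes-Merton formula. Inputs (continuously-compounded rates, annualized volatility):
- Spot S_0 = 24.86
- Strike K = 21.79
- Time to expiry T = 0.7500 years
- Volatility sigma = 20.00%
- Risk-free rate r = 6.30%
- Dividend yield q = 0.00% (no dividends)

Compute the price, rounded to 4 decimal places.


d1 = (ln(S/K) + (r - q + 0.5*sigma^2) * T) / (sigma * sqrt(T)) = 1.12039980
d2 = d1 - sigma * sqrt(T) = 0.94719472
exp(-rT) = 0.95384891; exp(-qT) = 1.00000000
P = K * exp(-rT) * N(-d2) - S_0 * exp(-qT) * N(-d1)
N(-d1) = 0.13127172; N(-d2) = 0.17176978
P = 21.7900 * 0.95384891 * 0.17176978 - 24.8600 * 1.00000000 * 0.13127172 = 0.3067

Answer: Price = 0.3067


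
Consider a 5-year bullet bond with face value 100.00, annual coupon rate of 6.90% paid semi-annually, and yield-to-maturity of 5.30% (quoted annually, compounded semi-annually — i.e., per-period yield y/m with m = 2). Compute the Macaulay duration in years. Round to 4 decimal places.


Coupon per period c = face * coupon_rate / m = 3.450000
Periods per year m = 2; per-period yield y/m = 0.026500
Number of cashflows N = 10
Cashflows (t years, CF_t, discount factor 1/(1+y/m)^(m*t), PV):
  t = 0.5000: CF_t = 3.450000, DF = 0.974184, PV = 3.360935
  t = 1.0000: CF_t = 3.450000, DF = 0.949035, PV = 3.274170
  t = 1.5000: CF_t = 3.450000, DF = 0.924535, PV = 3.189644
  t = 2.0000: CF_t = 3.450000, DF = 0.900667, PV = 3.107301
  t = 2.5000: CF_t = 3.450000, DF = 0.877415, PV = 3.027083
  t = 3.0000: CF_t = 3.450000, DF = 0.854764, PV = 2.948936
  t = 3.5000: CF_t = 3.450000, DF = 0.832698, PV = 2.872807
  t = 4.0000: CF_t = 3.450000, DF = 0.811201, PV = 2.798643
  t = 4.5000: CF_t = 3.450000, DF = 0.790259, PV = 2.726393
  t = 5.0000: CF_t = 103.450000, DF = 0.769858, PV = 79.641780
Price P = sum_t PV_t = 106.947692
Macaulay numerator sum_t t * PV_t:
  t * PV_t at t = 0.5000: 1.680468
  t * PV_t at t = 1.0000: 3.274170
  t * PV_t at t = 1.5000: 4.784466
  t * PV_t at t = 2.0000: 6.214601
  t * PV_t at t = 2.5000: 7.567707
  t * PV_t at t = 3.0000: 8.846809
  t * PV_t at t = 3.5000: 10.054824
  t * PV_t at t = 4.0000: 11.194571
  t * PV_t at t = 4.5000: 12.268770
  t * PV_t at t = 5.0000: 398.208900
Macaulay duration D = (sum_t t * PV_t) / P = 464.095286 / 106.947692 = 4.339461

Answer: Macaulay duration = 4.3395 years


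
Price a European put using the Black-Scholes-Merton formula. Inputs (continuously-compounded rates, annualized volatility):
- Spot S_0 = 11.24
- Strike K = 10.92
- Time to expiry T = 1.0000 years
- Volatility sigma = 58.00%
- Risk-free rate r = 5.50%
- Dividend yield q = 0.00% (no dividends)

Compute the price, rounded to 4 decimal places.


d1 = (ln(S/K) + (r - q + 0.5*sigma^2) * T) / (sigma * sqrt(T)) = 0.43462565
d2 = d1 - sigma * sqrt(T) = -0.14537435
exp(-rT) = 0.94648515; exp(-qT) = 1.00000000
P = K * exp(-rT) * N(-d2) - S_0 * exp(-qT) * N(-d1)
N(-d1) = 0.33191709; N(-d2) = 0.55779234
P = 10.9200 * 0.94648515 * 0.55779234 - 11.2400 * 1.00000000 * 0.33191709 = 2.0344

Answer: Price = 2.0344


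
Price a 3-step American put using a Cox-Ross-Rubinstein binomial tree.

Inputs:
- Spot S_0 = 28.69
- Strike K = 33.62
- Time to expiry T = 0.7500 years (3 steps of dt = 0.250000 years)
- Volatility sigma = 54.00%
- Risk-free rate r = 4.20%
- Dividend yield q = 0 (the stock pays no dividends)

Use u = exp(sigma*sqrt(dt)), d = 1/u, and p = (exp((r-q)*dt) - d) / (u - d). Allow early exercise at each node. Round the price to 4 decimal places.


dt = T/N = 0.250000
u = exp(sigma*sqrt(dt)) = 1.309964; d = 1/u = 0.763379
p = (exp((r-q)*dt) - d) / (u - d) = 0.452218
Discount per step: exp(-r*dt) = 0.989555
Stock lattice S(k, i) with i counting down-moves:
  k=0: S(0,0) = 28.6900
  k=1: S(1,0) = 37.5829; S(1,1) = 21.9014
  k=2: S(2,0) = 49.2322; S(2,1) = 28.6900; S(2,2) = 16.7190
  k=3: S(3,0) = 64.4925; S(3,1) = 37.5829; S(3,2) = 21.9014; S(3,3) = 12.7630
Terminal payoffs V(N, i) = max(K - S_T, 0):
  V(3,0) = 0.000000; V(3,1) = 0.000000; V(3,2) = 11.718642; V(3,3) = 20.857022
Backward induction: V(k, i) = exp(-r*dt) * [p * V(k+1, i) + (1-p) * V(k+1, i+1)]; then take max(V_cont, immediate exercise) for American.
  V(2,0) = exp(-r*dt) * [p*0.000000 + (1-p)*0.000000] = 0.000000; exercise = 0.000000; V(2,0) = max -> 0.000000
  V(2,1) = exp(-r*dt) * [p*0.000000 + (1-p)*11.718642] = 6.352206; exercise = 4.930000; V(2,1) = max -> 6.352206
  V(2,2) = exp(-r*dt) * [p*11.718642 + (1-p)*20.857022] = 16.549789; exercise = 16.900953; V(2,2) = max -> 16.900953
  V(1,0) = exp(-r*dt) * [p*0.000000 + (1-p)*6.352206] = 3.443276; exercise = 0.000000; V(1,0) = max -> 3.443276
  V(1,1) = exp(-r*dt) * [p*6.352206 + (1-p)*16.900953] = 12.003909; exercise = 11.718642; V(1,1) = max -> 12.003909
  V(0,0) = exp(-r*dt) * [p*3.443276 + (1-p)*12.003909] = 8.047687; exercise = 4.930000; V(0,0) = max -> 8.047687

Answer: Price = V(0,0) = 8.0477


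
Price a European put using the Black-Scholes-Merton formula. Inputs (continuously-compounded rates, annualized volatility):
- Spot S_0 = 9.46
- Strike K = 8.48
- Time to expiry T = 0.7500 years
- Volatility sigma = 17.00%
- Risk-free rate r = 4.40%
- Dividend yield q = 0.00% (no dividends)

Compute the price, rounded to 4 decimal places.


Answer: Price = 0.1148

Derivation:
d1 = (ln(S/K) + (r - q + 0.5*sigma^2) * T) / (sigma * sqrt(T)) = 1.04058511
d2 = d1 - sigma * sqrt(T) = 0.89336079
exp(-rT) = 0.96753856; exp(-qT) = 1.00000000
P = K * exp(-rT) * N(-d2) - S_0 * exp(-qT) * N(-d1)
N(-d1) = 0.14903407; N(-d2) = 0.18583200
P = 8.4800 * 0.96753856 * 0.18583200 - 9.4600 * 1.00000000 * 0.14903407 = 0.1148


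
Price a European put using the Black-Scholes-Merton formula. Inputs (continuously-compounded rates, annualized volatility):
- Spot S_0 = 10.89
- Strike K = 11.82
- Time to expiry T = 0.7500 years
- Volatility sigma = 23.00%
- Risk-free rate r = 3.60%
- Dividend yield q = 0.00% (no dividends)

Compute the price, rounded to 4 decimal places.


d1 = (ln(S/K) + (r - q + 0.5*sigma^2) * T) / (sigma * sqrt(T)) = -0.17627043
d2 = d1 - sigma * sqrt(T) = -0.37545628
exp(-rT) = 0.97336124; exp(-qT) = 1.00000000
P = K * exp(-rT) * N(-d2) - S_0 * exp(-qT) * N(-d1)
N(-d1) = 0.56995926; N(-d2) = 0.64633942
P = 11.8200 * 0.97336124 * 0.64633942 - 10.8900 * 1.00000000 * 0.56995926 = 1.2294

Answer: Price = 1.2294


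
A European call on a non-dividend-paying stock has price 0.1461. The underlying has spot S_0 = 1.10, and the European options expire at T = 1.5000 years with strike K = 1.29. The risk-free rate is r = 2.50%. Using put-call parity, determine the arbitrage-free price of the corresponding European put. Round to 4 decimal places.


Answer: Put price = 0.2886

Derivation:
Put-call parity: C - P = S_0 * exp(-qT) - K * exp(-rT).
S_0 * exp(-qT) = 1.1000 * 1.00000000 = 1.10000000
K * exp(-rT) = 1.2900 * 0.96319442 = 1.24252080
P = C - S*exp(-qT) + K*exp(-rT)
P = 0.1461 - 1.10000000 + 1.24252080 = 0.2886


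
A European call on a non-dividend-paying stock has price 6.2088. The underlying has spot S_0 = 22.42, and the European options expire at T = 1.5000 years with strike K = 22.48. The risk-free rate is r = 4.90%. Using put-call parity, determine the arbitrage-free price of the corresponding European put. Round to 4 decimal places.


Answer: Put price = 4.6758

Derivation:
Put-call parity: C - P = S_0 * exp(-qT) - K * exp(-rT).
S_0 * exp(-qT) = 22.4200 * 1.00000000 = 22.42000000
K * exp(-rT) = 22.4800 * 0.92913615 = 20.88698056
P = C - S*exp(-qT) + K*exp(-rT)
P = 6.2088 - 22.42000000 + 20.88698056 = 4.6758


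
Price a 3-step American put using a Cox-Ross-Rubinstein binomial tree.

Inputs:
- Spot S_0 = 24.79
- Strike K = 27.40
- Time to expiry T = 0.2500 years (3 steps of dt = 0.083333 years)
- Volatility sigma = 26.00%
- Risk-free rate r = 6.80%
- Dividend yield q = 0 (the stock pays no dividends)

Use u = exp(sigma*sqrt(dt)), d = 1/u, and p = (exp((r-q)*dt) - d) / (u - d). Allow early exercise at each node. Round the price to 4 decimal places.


Answer: Price = V(0,0) = 2.8359

Derivation:
dt = T/N = 0.083333
u = exp(sigma*sqrt(dt)) = 1.077944; d = 1/u = 0.927692
p = (exp((r-q)*dt) - d) / (u - d) = 0.519066
Discount per step: exp(-r*dt) = 0.994349
Stock lattice S(k, i) with i counting down-moves:
  k=0: S(0,0) = 24.7900
  k=1: S(1,0) = 26.7222; S(1,1) = 22.9975
  k=2: S(2,0) = 28.8051; S(2,1) = 24.7900; S(2,2) = 21.3346
  k=3: S(3,0) = 31.0503; S(3,1) = 26.7222; S(3,2) = 22.9975; S(3,3) = 19.7919
Terminal payoffs V(N, i) = max(K - S_T, 0):
  V(3,0) = 0.000000; V(3,1) = 0.677768; V(3,2) = 4.402516; V(3,3) = 7.608081
Backward induction: V(k, i) = exp(-r*dt) * [p * V(k+1, i) + (1-p) * V(k+1, i+1)]; then take max(V_cont, immediate exercise) for American.
  V(2,0) = exp(-r*dt) * [p*0.000000 + (1-p)*0.677768] = 0.324119; exercise = 0.000000; V(2,0) = max -> 0.324119
  V(2,1) = exp(-r*dt) * [p*0.677768 + (1-p)*4.402516] = 2.455172; exercise = 2.610000; V(2,1) = max -> 2.610000
  V(2,2) = exp(-r*dt) * [p*4.402516 + (1-p)*7.608081] = 5.910591; exercise = 6.065419; V(2,2) = max -> 6.065419
  V(1,0) = exp(-r*dt) * [p*0.324119 + (1-p)*2.610000] = 1.415433; exercise = 0.677768; V(1,0) = max -> 1.415433
  V(1,1) = exp(-r*dt) * [p*2.610000 + (1-p)*6.065419] = 4.247689; exercise = 4.402516; V(1,1) = max -> 4.402516
  V(0,0) = exp(-r*dt) * [p*1.415433 + (1-p)*4.402516] = 2.835906; exercise = 2.610000; V(0,0) = max -> 2.835906


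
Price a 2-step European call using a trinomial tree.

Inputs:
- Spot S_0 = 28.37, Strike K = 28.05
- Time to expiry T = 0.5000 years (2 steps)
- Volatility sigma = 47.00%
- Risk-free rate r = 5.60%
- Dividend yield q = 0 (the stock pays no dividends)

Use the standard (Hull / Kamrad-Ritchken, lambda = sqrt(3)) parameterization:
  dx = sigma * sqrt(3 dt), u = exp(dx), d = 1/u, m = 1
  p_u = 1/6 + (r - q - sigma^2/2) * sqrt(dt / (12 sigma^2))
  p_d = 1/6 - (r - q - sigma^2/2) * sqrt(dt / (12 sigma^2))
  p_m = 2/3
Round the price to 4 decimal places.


dt = T/N = 0.250000; dx = sigma*sqrt(3*dt) = 0.407032
u = exp(dx) = 1.502352; d = 1/u = 0.665623
p_u = 0.149945, p_m = 0.666667, p_d = 0.183388
Discount per step: exp(-r*dt) = 0.986098
Stock lattice S(k, j) with j the centered position index:
  k=0: S(0,+0) = 28.3700
  k=1: S(1,-1) = 18.8837; S(1,+0) = 28.3700; S(1,+1) = 42.6217
  k=2: S(2,-2) = 12.5694; S(2,-1) = 18.8837; S(2,+0) = 28.3700; S(2,+1) = 42.6217; S(2,+2) = 64.0328
Terminal payoffs V(N, j) = max(S_T - K, 0):
  V(2,-2) = 0.000000; V(2,-1) = 0.000000; V(2,+0) = 0.320000; V(2,+1) = 14.571729; V(2,+2) = 35.982843
Backward induction: V(k, j) = exp(-r*dt) * [p_u * V(k+1, j+1) + p_m * V(k+1, j) + p_d * V(k+1, j-1)]
  V(1,-1) = exp(-r*dt) * [p_u*0.320000 + p_m*0.000000 + p_d*0.000000] = 0.047315
  V(1,+0) = exp(-r*dt) * [p_u*14.571729 + p_m*0.320000 + p_d*0.000000] = 2.364949
  V(1,+1) = exp(-r*dt) * [p_u*35.982843 + p_m*14.571729 + p_d*0.320000] = 14.957737
  V(0,+0) = exp(-r*dt) * [p_u*14.957737 + p_m*2.364949 + p_d*0.047315] = 3.774927

Answer: Price = V(0,0) = 3.7749


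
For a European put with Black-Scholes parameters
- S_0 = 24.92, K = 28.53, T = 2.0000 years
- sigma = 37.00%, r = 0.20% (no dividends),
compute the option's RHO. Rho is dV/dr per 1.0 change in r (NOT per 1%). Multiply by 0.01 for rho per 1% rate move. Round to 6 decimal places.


d1 = 0.0107299225; d2 = -0.5125290956
phi(d1) = 0.3989193157; exp(-qT) = 1.0000000000; exp(-rT) = 0.9960079893
N(-d2) = 0.6958596187
Rho = -K*T*exp(-rT)*N(-d2) = -28.5300 * 2.0000 * 0.9960079893 * 0.6958596187 = -39.547244

Answer: Rho = -39.547244


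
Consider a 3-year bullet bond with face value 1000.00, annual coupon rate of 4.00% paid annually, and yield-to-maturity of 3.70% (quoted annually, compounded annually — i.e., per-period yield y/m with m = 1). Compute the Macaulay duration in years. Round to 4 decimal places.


Coupon per period c = face * coupon_rate / m = 40.000000
Periods per year m = 1; per-period yield y/m = 0.037000
Number of cashflows N = 3
Cashflows (t years, CF_t, discount factor 1/(1+y/m)^(m*t), PV):
  t = 1.0000: CF_t = 40.000000, DF = 0.964320, PV = 38.572806
  t = 2.0000: CF_t = 40.000000, DF = 0.929913, PV = 37.196534
  t = 3.0000: CF_t = 1040.000000, DF = 0.896734, PV = 932.603563
Price P = sum_t PV_t = 1008.372903
Macaulay numerator sum_t t * PV_t:
  t * PV_t at t = 1.0000: 38.572806
  t * PV_t at t = 2.0000: 74.393069
  t * PV_t at t = 3.0000: 2797.810688
Macaulay duration D = (sum_t t * PV_t) / P = 2910.776563 / 1008.372903 = 2.886607

Answer: Macaulay duration = 2.8866 years


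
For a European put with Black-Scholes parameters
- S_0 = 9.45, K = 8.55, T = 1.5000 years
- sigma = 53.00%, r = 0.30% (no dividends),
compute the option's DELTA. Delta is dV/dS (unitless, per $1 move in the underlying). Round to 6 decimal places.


d1 = 0.4856744406; d2 = -0.1634403412
phi(d1) = 0.3545597626; exp(-qT) = 1.0000000000; exp(-rT) = 0.9955101098
N(-d1) = 0.3135990041
Delta = -exp(-qT) * N(-d1) = -1.0000000000 * 0.3135990041 = -0.313599

Answer: Delta = -0.313599


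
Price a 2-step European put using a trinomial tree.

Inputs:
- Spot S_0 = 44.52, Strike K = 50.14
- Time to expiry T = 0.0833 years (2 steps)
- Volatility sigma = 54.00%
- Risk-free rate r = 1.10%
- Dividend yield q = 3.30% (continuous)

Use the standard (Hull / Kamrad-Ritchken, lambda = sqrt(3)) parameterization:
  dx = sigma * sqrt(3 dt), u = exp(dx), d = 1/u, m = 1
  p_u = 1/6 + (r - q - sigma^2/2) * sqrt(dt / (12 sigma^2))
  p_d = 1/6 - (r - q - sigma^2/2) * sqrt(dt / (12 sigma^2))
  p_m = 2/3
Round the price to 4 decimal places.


dt = T/N = 0.041650; dx = sigma*sqrt(3*dt) = 0.190881
u = exp(dx) = 1.210315; d = 1/u = 0.826231
p_u = 0.148360, p_m = 0.666667, p_d = 0.184974
Discount per step: exp(-r*dt) = 0.999542
Stock lattice S(k, j) with j the centered position index:
  k=0: S(0,+0) = 44.5200
  k=1: S(1,-1) = 36.7838; S(1,+0) = 44.5200; S(1,+1) = 53.8832
  k=2: S(2,-2) = 30.3919; S(2,-1) = 36.7838; S(2,+0) = 44.5200; S(2,+1) = 53.8832; S(2,+2) = 65.2157
Terminal payoffs V(N, j) = max(K - S_T, 0):
  V(2,-2) = 19.748066; V(2,-1) = 13.356187; V(2,+0) = 5.620000; V(2,+1) = 0.000000; V(2,+2) = 0.000000
Backward induction: V(k, j) = exp(-r*dt) * [p_u * V(k+1, j+1) + p_m * V(k+1, j) + p_d * V(k+1, j-1)]
  V(1,-1) = exp(-r*dt) * [p_u*5.620000 + p_m*13.356187 + p_d*19.748066] = 13.384643
  V(1,+0) = exp(-r*dt) * [p_u*0.000000 + p_m*5.620000 + p_d*13.356187] = 6.214361
  V(1,+1) = exp(-r*dt) * [p_u*0.000000 + p_m*0.000000 + p_d*5.620000] = 1.039075
  V(0,+0) = exp(-r*dt) * [p_u*1.039075 + p_m*6.214361 + p_d*13.384643] = 6.769767

Answer: Price = V(0,0) = 6.7698


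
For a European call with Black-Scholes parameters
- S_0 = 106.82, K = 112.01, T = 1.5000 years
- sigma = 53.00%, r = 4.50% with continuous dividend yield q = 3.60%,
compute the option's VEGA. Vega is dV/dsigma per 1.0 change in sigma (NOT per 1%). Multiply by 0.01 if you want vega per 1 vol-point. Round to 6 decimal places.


Answer: Vega = 47.649625

Derivation:
d1 = 0.2722662106; d2 = -0.3768485712
phi(d1) = 0.3844263800; exp(-qT) = 0.9474321065; exp(-rT) = 0.9347277206
Vega = S * exp(-qT) * phi(d1) * sqrt(T) = 106.8200 * 0.9474321065 * 0.3844263800 * 1.2247448714 = 47.649625


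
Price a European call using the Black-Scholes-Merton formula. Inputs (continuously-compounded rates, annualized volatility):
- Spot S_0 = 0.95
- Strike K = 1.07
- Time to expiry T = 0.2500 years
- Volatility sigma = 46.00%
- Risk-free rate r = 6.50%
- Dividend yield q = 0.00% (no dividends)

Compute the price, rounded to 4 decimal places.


d1 = (ln(S/K) + (r - q + 0.5*sigma^2) * T) / (sigma * sqrt(T)) = -0.33153019
d2 = d1 - sigma * sqrt(T) = -0.56153019
exp(-rT) = 0.98388132; exp(-qT) = 1.00000000
C = S_0 * exp(-qT) * N(d1) - K * exp(-rT) * N(d2)
N(d1) = 0.37012202; N(d2) = 0.28721808
C = 0.9500 * 1.00000000 * 0.37012202 - 1.0700 * 0.98388132 * 0.28721808 = 0.0492

Answer: Price = 0.0492


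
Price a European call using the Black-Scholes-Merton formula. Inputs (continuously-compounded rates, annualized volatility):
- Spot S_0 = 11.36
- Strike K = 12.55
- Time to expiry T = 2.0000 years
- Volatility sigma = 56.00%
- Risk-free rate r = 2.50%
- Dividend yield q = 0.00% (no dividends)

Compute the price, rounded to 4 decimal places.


d1 = (ln(S/K) + (r - q + 0.5*sigma^2) * T) / (sigma * sqrt(T)) = 0.33332224
d2 = d1 - sigma * sqrt(T) = -0.45863735
exp(-rT) = 0.95122942; exp(-qT) = 1.00000000
C = S_0 * exp(-qT) * N(d1) - K * exp(-rT) * N(d2)
N(d1) = 0.63055447; N(d2) = 0.32324730
C = 11.3600 * 1.00000000 * 0.63055447 - 12.5500 * 0.95122942 * 0.32324730 = 3.3042

Answer: Price = 3.3042


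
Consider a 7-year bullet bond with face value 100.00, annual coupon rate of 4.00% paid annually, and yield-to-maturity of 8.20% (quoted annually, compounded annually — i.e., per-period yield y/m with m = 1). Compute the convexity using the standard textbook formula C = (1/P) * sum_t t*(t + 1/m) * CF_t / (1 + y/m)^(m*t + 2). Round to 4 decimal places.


Answer: Convexity = 39.9829

Derivation:
Coupon per period c = face * coupon_rate / m = 4.000000
Periods per year m = 1; per-period yield y/m = 0.082000
Number of cashflows N = 7
Cashflows (t years, CF_t, discount factor 1/(1+y/m)^(m*t), PV):
  t = 1.0000: CF_t = 4.000000, DF = 0.924214, PV = 3.696858
  t = 2.0000: CF_t = 4.000000, DF = 0.854172, PV = 3.416689
  t = 3.0000: CF_t = 4.000000, DF = 0.789438, PV = 3.157753
  t = 4.0000: CF_t = 4.000000, DF = 0.729610, PV = 2.918441
  t = 5.0000: CF_t = 4.000000, DF = 0.674316, PV = 2.697265
  t = 6.0000: CF_t = 4.000000, DF = 0.623213, PV = 2.492852
  t = 7.0000: CF_t = 104.000000, DF = 0.575982, PV = 59.902164
Price P = sum_t PV_t = 78.282023
Convexity numerator sum_t t*(t + 1/m) * CF_t / (1+y/m)^(m*t + 2):
  t = 1.0000: term = 6.315507
  t = 2.0000: term = 17.510647
  t = 3.0000: term = 32.367185
  t = 4.0000: term = 49.857032
  t = 5.0000: term = 69.117882
  t = 6.0000: term = 89.431640
  t = 7.0000: term = 2865.339055
Convexity = (1/P) * sum = 3129.938949 / 78.282023 = 39.982857


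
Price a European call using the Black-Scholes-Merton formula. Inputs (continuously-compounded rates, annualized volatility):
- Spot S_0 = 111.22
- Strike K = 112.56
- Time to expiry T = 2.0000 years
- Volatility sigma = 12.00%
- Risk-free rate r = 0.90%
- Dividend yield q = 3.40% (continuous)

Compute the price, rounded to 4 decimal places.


Answer: Price = 4.4062

Derivation:
d1 = (ln(S/K) + (r - q + 0.5*sigma^2) * T) / (sigma * sqrt(T)) = -0.28034539
d2 = d1 - sigma * sqrt(T) = -0.45005102
exp(-rT) = 0.98216103; exp(-qT) = 0.93426047
C = S_0 * exp(-qT) * N(d1) - K * exp(-rT) * N(d2)
N(d1) = 0.38960626; N(d2) = 0.32633683
C = 111.2200 * 0.93426047 * 0.38960626 - 112.5600 * 0.98216103 * 0.32633683 = 4.4062


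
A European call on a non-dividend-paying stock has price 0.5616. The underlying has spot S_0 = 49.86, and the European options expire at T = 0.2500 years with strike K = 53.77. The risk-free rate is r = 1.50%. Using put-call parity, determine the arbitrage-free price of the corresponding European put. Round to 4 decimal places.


Put-call parity: C - P = S_0 * exp(-qT) - K * exp(-rT).
S_0 * exp(-qT) = 49.8600 * 1.00000000 = 49.86000000
K * exp(-rT) = 53.7700 * 0.99625702 = 53.56874010
P = C - S*exp(-qT) + K*exp(-rT)
P = 0.5616 - 49.86000000 + 53.56874010 = 4.2703

Answer: Put price = 4.2703


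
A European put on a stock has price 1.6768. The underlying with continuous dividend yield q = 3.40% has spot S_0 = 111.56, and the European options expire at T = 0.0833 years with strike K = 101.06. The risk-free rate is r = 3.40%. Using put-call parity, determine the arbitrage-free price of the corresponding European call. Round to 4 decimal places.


Put-call parity: C - P = S_0 * exp(-qT) - K * exp(-rT).
S_0 * exp(-qT) = 111.5600 * 0.99717181 = 111.24448678
K * exp(-rT) = 101.0600 * 0.99717181 = 100.77418280
C = P + S*exp(-qT) - K*exp(-rT)
C = 1.6768 + 111.24448678 - 100.77418280 = 12.1471

Answer: Call price = 12.1471


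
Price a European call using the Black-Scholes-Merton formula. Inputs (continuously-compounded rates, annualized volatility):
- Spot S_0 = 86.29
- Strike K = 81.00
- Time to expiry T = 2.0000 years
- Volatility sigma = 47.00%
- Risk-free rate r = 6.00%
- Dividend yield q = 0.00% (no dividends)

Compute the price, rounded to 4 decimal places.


Answer: Price = 28.5575

Derivation:
d1 = (ln(S/K) + (r - q + 0.5*sigma^2) * T) / (sigma * sqrt(T)) = 0.60805852
d2 = d1 - sigma * sqrt(T) = -0.05662186
exp(-rT) = 0.88692044; exp(-qT) = 1.00000000
C = S_0 * exp(-qT) * N(d1) - K * exp(-rT) * N(d2)
N(d1) = 0.72842567; N(d2) = 0.47742321
C = 86.2900 * 1.00000000 * 0.72842567 - 81.0000 * 0.88692044 * 0.47742321 = 28.5575


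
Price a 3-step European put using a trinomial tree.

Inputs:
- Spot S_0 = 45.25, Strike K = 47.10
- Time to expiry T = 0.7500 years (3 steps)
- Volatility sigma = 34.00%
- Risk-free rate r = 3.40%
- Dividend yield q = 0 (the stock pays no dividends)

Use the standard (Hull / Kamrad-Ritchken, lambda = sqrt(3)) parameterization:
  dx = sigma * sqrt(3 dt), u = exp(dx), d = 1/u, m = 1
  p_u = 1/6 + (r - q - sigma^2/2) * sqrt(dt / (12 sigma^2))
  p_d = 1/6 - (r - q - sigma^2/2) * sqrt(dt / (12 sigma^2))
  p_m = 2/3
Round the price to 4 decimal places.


Answer: Price = V(0,0) = 5.4949

Derivation:
dt = T/N = 0.250000; dx = sigma*sqrt(3*dt) = 0.294449
u = exp(dx) = 1.342386; d = 1/u = 0.744942
p_u = 0.156563, p_m = 0.666667, p_d = 0.176770
Discount per step: exp(-r*dt) = 0.991536
Stock lattice S(k, j) with j the centered position index:
  k=0: S(0,+0) = 45.2500
  k=1: S(1,-1) = 33.7086; S(1,+0) = 45.2500; S(1,+1) = 60.7430
  k=2: S(2,-2) = 25.1110; S(2,-1) = 33.7086; S(2,+0) = 45.2500; S(2,+1) = 60.7430; S(2,+2) = 81.5405
  k=3: S(3,-3) = 18.7062; S(3,-2) = 25.1110; S(3,-1) = 33.7086; S(3,+0) = 45.2500; S(3,+1) = 60.7430; S(3,+2) = 81.5405; S(3,+3) = 109.4588
Terminal payoffs V(N, j) = max(K - S_T, 0):
  V(3,-3) = 28.393767; V(3,-2) = 21.989015; V(3,-1) = 13.391365; V(3,+0) = 1.850000; V(3,+1) = 0.000000; V(3,+2) = 0.000000; V(3,+3) = 0.000000
Backward induction: V(k, j) = exp(-r*dt) * [p_u * V(k+1, j+1) + p_m * V(k+1, j) + p_d * V(k+1, j-1)]
  V(2,-2) = exp(-r*dt) * [p_u*13.391365 + p_m*21.989015 + p_d*28.393767] = 21.590807
  V(2,-1) = exp(-r*dt) * [p_u*1.850000 + p_m*13.391365 + p_d*21.989015] = 12.993309
  V(2,+0) = exp(-r*dt) * [p_u*0.000000 + p_m*1.850000 + p_d*13.391365] = 3.570054
  V(2,+1) = exp(-r*dt) * [p_u*0.000000 + p_m*0.000000 + p_d*1.850000] = 0.324257
  V(2,+2) = exp(-r*dt) * [p_u*0.000000 + p_m*0.000000 + p_d*0.000000] = 0.000000
  V(1,-1) = exp(-r*dt) * [p_u*3.570054 + p_m*12.993309 + p_d*21.590807] = 12.927407
  V(1,+0) = exp(-r*dt) * [p_u*0.324257 + p_m*3.570054 + p_d*12.993309] = 4.687619
  V(1,+1) = exp(-r*dt) * [p_u*0.000000 + p_m*0.324257 + p_d*3.570054] = 0.840080
  V(0,+0) = exp(-r*dt) * [p_u*0.840080 + p_m*4.687619 + p_d*12.927407] = 5.494881
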